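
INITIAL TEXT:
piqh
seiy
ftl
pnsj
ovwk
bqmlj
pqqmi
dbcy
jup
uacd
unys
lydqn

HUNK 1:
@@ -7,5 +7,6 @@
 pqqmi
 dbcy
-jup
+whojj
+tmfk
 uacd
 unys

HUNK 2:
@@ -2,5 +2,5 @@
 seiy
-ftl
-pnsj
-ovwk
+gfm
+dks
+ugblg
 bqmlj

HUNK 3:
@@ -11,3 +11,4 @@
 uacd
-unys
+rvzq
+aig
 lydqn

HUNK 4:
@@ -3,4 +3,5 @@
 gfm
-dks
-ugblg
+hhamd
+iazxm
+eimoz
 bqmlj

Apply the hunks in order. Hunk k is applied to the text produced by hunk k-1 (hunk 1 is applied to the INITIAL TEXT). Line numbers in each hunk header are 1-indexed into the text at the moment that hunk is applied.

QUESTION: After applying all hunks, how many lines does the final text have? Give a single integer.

Answer: 15

Derivation:
Hunk 1: at line 7 remove [jup] add [whojj,tmfk] -> 13 lines: piqh seiy ftl pnsj ovwk bqmlj pqqmi dbcy whojj tmfk uacd unys lydqn
Hunk 2: at line 2 remove [ftl,pnsj,ovwk] add [gfm,dks,ugblg] -> 13 lines: piqh seiy gfm dks ugblg bqmlj pqqmi dbcy whojj tmfk uacd unys lydqn
Hunk 3: at line 11 remove [unys] add [rvzq,aig] -> 14 lines: piqh seiy gfm dks ugblg bqmlj pqqmi dbcy whojj tmfk uacd rvzq aig lydqn
Hunk 4: at line 3 remove [dks,ugblg] add [hhamd,iazxm,eimoz] -> 15 lines: piqh seiy gfm hhamd iazxm eimoz bqmlj pqqmi dbcy whojj tmfk uacd rvzq aig lydqn
Final line count: 15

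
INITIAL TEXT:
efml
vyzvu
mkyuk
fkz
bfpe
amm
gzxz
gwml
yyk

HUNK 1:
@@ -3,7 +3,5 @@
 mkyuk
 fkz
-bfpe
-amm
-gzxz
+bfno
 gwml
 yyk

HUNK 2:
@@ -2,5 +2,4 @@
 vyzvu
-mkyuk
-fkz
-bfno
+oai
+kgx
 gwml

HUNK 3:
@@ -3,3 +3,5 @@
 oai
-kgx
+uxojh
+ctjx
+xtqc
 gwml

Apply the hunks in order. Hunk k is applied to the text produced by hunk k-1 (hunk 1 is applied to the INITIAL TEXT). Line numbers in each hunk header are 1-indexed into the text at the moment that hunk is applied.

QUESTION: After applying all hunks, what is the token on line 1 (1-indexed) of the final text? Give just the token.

Hunk 1: at line 3 remove [bfpe,amm,gzxz] add [bfno] -> 7 lines: efml vyzvu mkyuk fkz bfno gwml yyk
Hunk 2: at line 2 remove [mkyuk,fkz,bfno] add [oai,kgx] -> 6 lines: efml vyzvu oai kgx gwml yyk
Hunk 3: at line 3 remove [kgx] add [uxojh,ctjx,xtqc] -> 8 lines: efml vyzvu oai uxojh ctjx xtqc gwml yyk
Final line 1: efml

Answer: efml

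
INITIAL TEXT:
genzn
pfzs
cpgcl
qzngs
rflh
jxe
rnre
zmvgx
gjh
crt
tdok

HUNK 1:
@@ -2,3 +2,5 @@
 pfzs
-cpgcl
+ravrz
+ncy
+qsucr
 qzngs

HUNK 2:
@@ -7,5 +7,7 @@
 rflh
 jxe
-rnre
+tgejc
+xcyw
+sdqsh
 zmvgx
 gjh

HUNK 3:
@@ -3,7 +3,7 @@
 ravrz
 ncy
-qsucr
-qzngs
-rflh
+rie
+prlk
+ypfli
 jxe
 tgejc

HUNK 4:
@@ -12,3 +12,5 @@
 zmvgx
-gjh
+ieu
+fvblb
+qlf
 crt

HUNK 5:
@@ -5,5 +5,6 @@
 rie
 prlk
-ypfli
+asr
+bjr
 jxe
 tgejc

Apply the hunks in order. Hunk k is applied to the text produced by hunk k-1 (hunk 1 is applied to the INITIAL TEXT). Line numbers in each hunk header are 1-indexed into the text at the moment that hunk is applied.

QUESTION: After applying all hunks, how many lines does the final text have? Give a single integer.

Hunk 1: at line 2 remove [cpgcl] add [ravrz,ncy,qsucr] -> 13 lines: genzn pfzs ravrz ncy qsucr qzngs rflh jxe rnre zmvgx gjh crt tdok
Hunk 2: at line 7 remove [rnre] add [tgejc,xcyw,sdqsh] -> 15 lines: genzn pfzs ravrz ncy qsucr qzngs rflh jxe tgejc xcyw sdqsh zmvgx gjh crt tdok
Hunk 3: at line 3 remove [qsucr,qzngs,rflh] add [rie,prlk,ypfli] -> 15 lines: genzn pfzs ravrz ncy rie prlk ypfli jxe tgejc xcyw sdqsh zmvgx gjh crt tdok
Hunk 4: at line 12 remove [gjh] add [ieu,fvblb,qlf] -> 17 lines: genzn pfzs ravrz ncy rie prlk ypfli jxe tgejc xcyw sdqsh zmvgx ieu fvblb qlf crt tdok
Hunk 5: at line 5 remove [ypfli] add [asr,bjr] -> 18 lines: genzn pfzs ravrz ncy rie prlk asr bjr jxe tgejc xcyw sdqsh zmvgx ieu fvblb qlf crt tdok
Final line count: 18

Answer: 18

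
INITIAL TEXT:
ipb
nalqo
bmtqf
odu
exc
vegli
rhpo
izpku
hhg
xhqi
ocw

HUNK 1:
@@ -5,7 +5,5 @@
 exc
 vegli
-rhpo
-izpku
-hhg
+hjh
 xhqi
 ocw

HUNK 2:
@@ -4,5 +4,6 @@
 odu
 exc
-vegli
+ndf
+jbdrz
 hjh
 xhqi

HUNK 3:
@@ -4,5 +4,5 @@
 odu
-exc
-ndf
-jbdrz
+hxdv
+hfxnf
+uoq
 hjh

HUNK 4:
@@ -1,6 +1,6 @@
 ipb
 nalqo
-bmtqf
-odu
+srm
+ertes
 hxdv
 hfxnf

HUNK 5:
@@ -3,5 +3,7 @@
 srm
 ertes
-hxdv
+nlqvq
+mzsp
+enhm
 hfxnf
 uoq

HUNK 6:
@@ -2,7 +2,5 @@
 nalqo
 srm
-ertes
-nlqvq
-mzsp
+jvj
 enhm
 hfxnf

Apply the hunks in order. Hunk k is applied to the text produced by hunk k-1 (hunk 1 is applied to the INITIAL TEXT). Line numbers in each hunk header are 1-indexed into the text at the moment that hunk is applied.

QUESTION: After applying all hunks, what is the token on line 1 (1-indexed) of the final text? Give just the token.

Answer: ipb

Derivation:
Hunk 1: at line 5 remove [rhpo,izpku,hhg] add [hjh] -> 9 lines: ipb nalqo bmtqf odu exc vegli hjh xhqi ocw
Hunk 2: at line 4 remove [vegli] add [ndf,jbdrz] -> 10 lines: ipb nalqo bmtqf odu exc ndf jbdrz hjh xhqi ocw
Hunk 3: at line 4 remove [exc,ndf,jbdrz] add [hxdv,hfxnf,uoq] -> 10 lines: ipb nalqo bmtqf odu hxdv hfxnf uoq hjh xhqi ocw
Hunk 4: at line 1 remove [bmtqf,odu] add [srm,ertes] -> 10 lines: ipb nalqo srm ertes hxdv hfxnf uoq hjh xhqi ocw
Hunk 5: at line 3 remove [hxdv] add [nlqvq,mzsp,enhm] -> 12 lines: ipb nalqo srm ertes nlqvq mzsp enhm hfxnf uoq hjh xhqi ocw
Hunk 6: at line 2 remove [ertes,nlqvq,mzsp] add [jvj] -> 10 lines: ipb nalqo srm jvj enhm hfxnf uoq hjh xhqi ocw
Final line 1: ipb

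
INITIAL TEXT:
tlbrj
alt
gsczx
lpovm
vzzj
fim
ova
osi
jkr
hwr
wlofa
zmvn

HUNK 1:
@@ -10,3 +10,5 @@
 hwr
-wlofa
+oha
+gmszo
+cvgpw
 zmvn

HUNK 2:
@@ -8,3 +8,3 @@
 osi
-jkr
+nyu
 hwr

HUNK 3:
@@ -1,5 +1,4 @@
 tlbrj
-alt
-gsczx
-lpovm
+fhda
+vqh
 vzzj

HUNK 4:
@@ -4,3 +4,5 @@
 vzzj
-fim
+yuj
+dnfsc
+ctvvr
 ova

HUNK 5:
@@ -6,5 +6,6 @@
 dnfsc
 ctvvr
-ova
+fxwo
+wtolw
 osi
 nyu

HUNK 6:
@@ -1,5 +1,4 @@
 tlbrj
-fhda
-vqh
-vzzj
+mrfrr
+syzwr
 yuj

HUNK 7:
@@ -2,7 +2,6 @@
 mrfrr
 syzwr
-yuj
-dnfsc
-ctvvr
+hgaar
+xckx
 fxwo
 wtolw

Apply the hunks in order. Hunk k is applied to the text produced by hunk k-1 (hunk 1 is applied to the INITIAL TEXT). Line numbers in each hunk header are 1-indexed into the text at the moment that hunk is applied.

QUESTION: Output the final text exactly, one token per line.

Hunk 1: at line 10 remove [wlofa] add [oha,gmszo,cvgpw] -> 14 lines: tlbrj alt gsczx lpovm vzzj fim ova osi jkr hwr oha gmszo cvgpw zmvn
Hunk 2: at line 8 remove [jkr] add [nyu] -> 14 lines: tlbrj alt gsczx lpovm vzzj fim ova osi nyu hwr oha gmszo cvgpw zmvn
Hunk 3: at line 1 remove [alt,gsczx,lpovm] add [fhda,vqh] -> 13 lines: tlbrj fhda vqh vzzj fim ova osi nyu hwr oha gmszo cvgpw zmvn
Hunk 4: at line 4 remove [fim] add [yuj,dnfsc,ctvvr] -> 15 lines: tlbrj fhda vqh vzzj yuj dnfsc ctvvr ova osi nyu hwr oha gmszo cvgpw zmvn
Hunk 5: at line 6 remove [ova] add [fxwo,wtolw] -> 16 lines: tlbrj fhda vqh vzzj yuj dnfsc ctvvr fxwo wtolw osi nyu hwr oha gmszo cvgpw zmvn
Hunk 6: at line 1 remove [fhda,vqh,vzzj] add [mrfrr,syzwr] -> 15 lines: tlbrj mrfrr syzwr yuj dnfsc ctvvr fxwo wtolw osi nyu hwr oha gmszo cvgpw zmvn
Hunk 7: at line 2 remove [yuj,dnfsc,ctvvr] add [hgaar,xckx] -> 14 lines: tlbrj mrfrr syzwr hgaar xckx fxwo wtolw osi nyu hwr oha gmszo cvgpw zmvn

Answer: tlbrj
mrfrr
syzwr
hgaar
xckx
fxwo
wtolw
osi
nyu
hwr
oha
gmszo
cvgpw
zmvn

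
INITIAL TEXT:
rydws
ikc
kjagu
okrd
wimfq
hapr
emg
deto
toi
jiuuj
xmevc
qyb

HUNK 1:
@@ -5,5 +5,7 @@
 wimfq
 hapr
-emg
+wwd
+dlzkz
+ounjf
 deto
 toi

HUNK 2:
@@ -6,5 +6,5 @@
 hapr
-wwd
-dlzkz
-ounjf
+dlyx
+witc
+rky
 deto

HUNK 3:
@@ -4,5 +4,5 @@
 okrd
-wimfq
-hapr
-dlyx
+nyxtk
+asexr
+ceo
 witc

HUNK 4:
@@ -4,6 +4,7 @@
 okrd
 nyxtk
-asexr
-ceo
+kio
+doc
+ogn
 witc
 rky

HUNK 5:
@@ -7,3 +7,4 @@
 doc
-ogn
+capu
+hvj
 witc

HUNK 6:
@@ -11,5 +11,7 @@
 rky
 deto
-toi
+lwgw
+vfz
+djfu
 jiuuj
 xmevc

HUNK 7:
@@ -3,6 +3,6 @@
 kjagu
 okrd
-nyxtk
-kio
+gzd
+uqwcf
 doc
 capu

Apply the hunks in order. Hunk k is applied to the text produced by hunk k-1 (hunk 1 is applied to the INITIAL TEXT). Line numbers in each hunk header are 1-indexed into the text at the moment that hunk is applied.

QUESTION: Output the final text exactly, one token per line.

Hunk 1: at line 5 remove [emg] add [wwd,dlzkz,ounjf] -> 14 lines: rydws ikc kjagu okrd wimfq hapr wwd dlzkz ounjf deto toi jiuuj xmevc qyb
Hunk 2: at line 6 remove [wwd,dlzkz,ounjf] add [dlyx,witc,rky] -> 14 lines: rydws ikc kjagu okrd wimfq hapr dlyx witc rky deto toi jiuuj xmevc qyb
Hunk 3: at line 4 remove [wimfq,hapr,dlyx] add [nyxtk,asexr,ceo] -> 14 lines: rydws ikc kjagu okrd nyxtk asexr ceo witc rky deto toi jiuuj xmevc qyb
Hunk 4: at line 4 remove [asexr,ceo] add [kio,doc,ogn] -> 15 lines: rydws ikc kjagu okrd nyxtk kio doc ogn witc rky deto toi jiuuj xmevc qyb
Hunk 5: at line 7 remove [ogn] add [capu,hvj] -> 16 lines: rydws ikc kjagu okrd nyxtk kio doc capu hvj witc rky deto toi jiuuj xmevc qyb
Hunk 6: at line 11 remove [toi] add [lwgw,vfz,djfu] -> 18 lines: rydws ikc kjagu okrd nyxtk kio doc capu hvj witc rky deto lwgw vfz djfu jiuuj xmevc qyb
Hunk 7: at line 3 remove [nyxtk,kio] add [gzd,uqwcf] -> 18 lines: rydws ikc kjagu okrd gzd uqwcf doc capu hvj witc rky deto lwgw vfz djfu jiuuj xmevc qyb

Answer: rydws
ikc
kjagu
okrd
gzd
uqwcf
doc
capu
hvj
witc
rky
deto
lwgw
vfz
djfu
jiuuj
xmevc
qyb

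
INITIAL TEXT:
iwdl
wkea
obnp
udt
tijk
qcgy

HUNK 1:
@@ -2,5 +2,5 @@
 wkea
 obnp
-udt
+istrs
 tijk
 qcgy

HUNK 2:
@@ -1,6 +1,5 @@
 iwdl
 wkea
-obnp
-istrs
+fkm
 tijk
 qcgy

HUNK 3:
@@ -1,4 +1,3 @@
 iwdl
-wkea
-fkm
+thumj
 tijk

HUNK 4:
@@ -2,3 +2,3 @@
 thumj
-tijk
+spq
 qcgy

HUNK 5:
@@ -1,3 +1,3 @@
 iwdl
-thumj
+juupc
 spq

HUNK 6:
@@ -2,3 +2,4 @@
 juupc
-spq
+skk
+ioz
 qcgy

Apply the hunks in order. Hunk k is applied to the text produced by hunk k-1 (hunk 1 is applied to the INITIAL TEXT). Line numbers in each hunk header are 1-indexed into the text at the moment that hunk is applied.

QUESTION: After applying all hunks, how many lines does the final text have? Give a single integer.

Hunk 1: at line 2 remove [udt] add [istrs] -> 6 lines: iwdl wkea obnp istrs tijk qcgy
Hunk 2: at line 1 remove [obnp,istrs] add [fkm] -> 5 lines: iwdl wkea fkm tijk qcgy
Hunk 3: at line 1 remove [wkea,fkm] add [thumj] -> 4 lines: iwdl thumj tijk qcgy
Hunk 4: at line 2 remove [tijk] add [spq] -> 4 lines: iwdl thumj spq qcgy
Hunk 5: at line 1 remove [thumj] add [juupc] -> 4 lines: iwdl juupc spq qcgy
Hunk 6: at line 2 remove [spq] add [skk,ioz] -> 5 lines: iwdl juupc skk ioz qcgy
Final line count: 5

Answer: 5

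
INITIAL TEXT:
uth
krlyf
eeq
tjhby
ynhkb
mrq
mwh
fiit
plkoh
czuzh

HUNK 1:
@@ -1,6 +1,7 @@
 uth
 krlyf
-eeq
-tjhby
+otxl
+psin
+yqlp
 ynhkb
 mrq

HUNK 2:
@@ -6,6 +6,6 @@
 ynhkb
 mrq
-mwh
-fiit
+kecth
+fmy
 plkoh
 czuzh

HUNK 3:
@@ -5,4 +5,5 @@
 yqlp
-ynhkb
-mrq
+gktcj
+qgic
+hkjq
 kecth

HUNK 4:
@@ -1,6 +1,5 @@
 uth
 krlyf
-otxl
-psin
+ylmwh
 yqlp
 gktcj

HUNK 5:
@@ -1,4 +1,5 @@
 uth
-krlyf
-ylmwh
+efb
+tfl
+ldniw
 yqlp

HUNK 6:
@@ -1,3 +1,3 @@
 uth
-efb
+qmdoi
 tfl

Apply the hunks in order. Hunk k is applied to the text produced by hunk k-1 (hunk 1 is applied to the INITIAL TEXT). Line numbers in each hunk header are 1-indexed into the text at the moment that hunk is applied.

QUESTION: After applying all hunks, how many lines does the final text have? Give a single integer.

Answer: 12

Derivation:
Hunk 1: at line 1 remove [eeq,tjhby] add [otxl,psin,yqlp] -> 11 lines: uth krlyf otxl psin yqlp ynhkb mrq mwh fiit plkoh czuzh
Hunk 2: at line 6 remove [mwh,fiit] add [kecth,fmy] -> 11 lines: uth krlyf otxl psin yqlp ynhkb mrq kecth fmy plkoh czuzh
Hunk 3: at line 5 remove [ynhkb,mrq] add [gktcj,qgic,hkjq] -> 12 lines: uth krlyf otxl psin yqlp gktcj qgic hkjq kecth fmy plkoh czuzh
Hunk 4: at line 1 remove [otxl,psin] add [ylmwh] -> 11 lines: uth krlyf ylmwh yqlp gktcj qgic hkjq kecth fmy plkoh czuzh
Hunk 5: at line 1 remove [krlyf,ylmwh] add [efb,tfl,ldniw] -> 12 lines: uth efb tfl ldniw yqlp gktcj qgic hkjq kecth fmy plkoh czuzh
Hunk 6: at line 1 remove [efb] add [qmdoi] -> 12 lines: uth qmdoi tfl ldniw yqlp gktcj qgic hkjq kecth fmy plkoh czuzh
Final line count: 12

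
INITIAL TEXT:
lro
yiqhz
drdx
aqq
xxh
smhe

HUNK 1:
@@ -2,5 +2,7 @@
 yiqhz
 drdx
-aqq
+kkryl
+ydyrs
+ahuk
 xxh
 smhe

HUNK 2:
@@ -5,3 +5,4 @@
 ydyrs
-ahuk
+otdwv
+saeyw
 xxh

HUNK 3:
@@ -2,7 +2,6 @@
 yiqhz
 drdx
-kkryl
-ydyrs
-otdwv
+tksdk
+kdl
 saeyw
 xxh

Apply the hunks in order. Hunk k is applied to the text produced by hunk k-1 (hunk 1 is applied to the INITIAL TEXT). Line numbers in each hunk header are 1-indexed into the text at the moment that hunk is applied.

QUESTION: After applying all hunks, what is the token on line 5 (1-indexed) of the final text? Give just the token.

Hunk 1: at line 2 remove [aqq] add [kkryl,ydyrs,ahuk] -> 8 lines: lro yiqhz drdx kkryl ydyrs ahuk xxh smhe
Hunk 2: at line 5 remove [ahuk] add [otdwv,saeyw] -> 9 lines: lro yiqhz drdx kkryl ydyrs otdwv saeyw xxh smhe
Hunk 3: at line 2 remove [kkryl,ydyrs,otdwv] add [tksdk,kdl] -> 8 lines: lro yiqhz drdx tksdk kdl saeyw xxh smhe
Final line 5: kdl

Answer: kdl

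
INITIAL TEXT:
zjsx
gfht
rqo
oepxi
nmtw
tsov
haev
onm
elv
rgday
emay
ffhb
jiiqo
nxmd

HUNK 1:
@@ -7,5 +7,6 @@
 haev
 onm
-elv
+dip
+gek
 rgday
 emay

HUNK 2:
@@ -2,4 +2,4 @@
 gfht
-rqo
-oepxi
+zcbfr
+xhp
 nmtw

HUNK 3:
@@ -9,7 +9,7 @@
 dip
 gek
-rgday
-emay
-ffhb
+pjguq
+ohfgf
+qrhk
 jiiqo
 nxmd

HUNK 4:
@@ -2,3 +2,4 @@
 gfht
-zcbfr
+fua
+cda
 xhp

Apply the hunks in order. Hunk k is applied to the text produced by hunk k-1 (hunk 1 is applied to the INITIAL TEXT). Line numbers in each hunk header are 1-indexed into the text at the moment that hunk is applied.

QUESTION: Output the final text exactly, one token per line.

Hunk 1: at line 7 remove [elv] add [dip,gek] -> 15 lines: zjsx gfht rqo oepxi nmtw tsov haev onm dip gek rgday emay ffhb jiiqo nxmd
Hunk 2: at line 2 remove [rqo,oepxi] add [zcbfr,xhp] -> 15 lines: zjsx gfht zcbfr xhp nmtw tsov haev onm dip gek rgday emay ffhb jiiqo nxmd
Hunk 3: at line 9 remove [rgday,emay,ffhb] add [pjguq,ohfgf,qrhk] -> 15 lines: zjsx gfht zcbfr xhp nmtw tsov haev onm dip gek pjguq ohfgf qrhk jiiqo nxmd
Hunk 4: at line 2 remove [zcbfr] add [fua,cda] -> 16 lines: zjsx gfht fua cda xhp nmtw tsov haev onm dip gek pjguq ohfgf qrhk jiiqo nxmd

Answer: zjsx
gfht
fua
cda
xhp
nmtw
tsov
haev
onm
dip
gek
pjguq
ohfgf
qrhk
jiiqo
nxmd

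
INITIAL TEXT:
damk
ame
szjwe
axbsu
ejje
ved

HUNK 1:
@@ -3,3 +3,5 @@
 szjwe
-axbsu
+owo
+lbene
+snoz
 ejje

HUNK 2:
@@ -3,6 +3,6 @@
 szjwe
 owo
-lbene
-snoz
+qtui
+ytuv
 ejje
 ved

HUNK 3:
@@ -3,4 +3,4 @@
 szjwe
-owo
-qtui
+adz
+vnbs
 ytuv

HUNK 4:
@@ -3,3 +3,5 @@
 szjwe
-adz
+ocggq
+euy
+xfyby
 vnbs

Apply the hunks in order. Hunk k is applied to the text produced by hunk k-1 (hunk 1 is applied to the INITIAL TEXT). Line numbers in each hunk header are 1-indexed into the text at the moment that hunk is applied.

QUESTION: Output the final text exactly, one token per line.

Answer: damk
ame
szjwe
ocggq
euy
xfyby
vnbs
ytuv
ejje
ved

Derivation:
Hunk 1: at line 3 remove [axbsu] add [owo,lbene,snoz] -> 8 lines: damk ame szjwe owo lbene snoz ejje ved
Hunk 2: at line 3 remove [lbene,snoz] add [qtui,ytuv] -> 8 lines: damk ame szjwe owo qtui ytuv ejje ved
Hunk 3: at line 3 remove [owo,qtui] add [adz,vnbs] -> 8 lines: damk ame szjwe adz vnbs ytuv ejje ved
Hunk 4: at line 3 remove [adz] add [ocggq,euy,xfyby] -> 10 lines: damk ame szjwe ocggq euy xfyby vnbs ytuv ejje ved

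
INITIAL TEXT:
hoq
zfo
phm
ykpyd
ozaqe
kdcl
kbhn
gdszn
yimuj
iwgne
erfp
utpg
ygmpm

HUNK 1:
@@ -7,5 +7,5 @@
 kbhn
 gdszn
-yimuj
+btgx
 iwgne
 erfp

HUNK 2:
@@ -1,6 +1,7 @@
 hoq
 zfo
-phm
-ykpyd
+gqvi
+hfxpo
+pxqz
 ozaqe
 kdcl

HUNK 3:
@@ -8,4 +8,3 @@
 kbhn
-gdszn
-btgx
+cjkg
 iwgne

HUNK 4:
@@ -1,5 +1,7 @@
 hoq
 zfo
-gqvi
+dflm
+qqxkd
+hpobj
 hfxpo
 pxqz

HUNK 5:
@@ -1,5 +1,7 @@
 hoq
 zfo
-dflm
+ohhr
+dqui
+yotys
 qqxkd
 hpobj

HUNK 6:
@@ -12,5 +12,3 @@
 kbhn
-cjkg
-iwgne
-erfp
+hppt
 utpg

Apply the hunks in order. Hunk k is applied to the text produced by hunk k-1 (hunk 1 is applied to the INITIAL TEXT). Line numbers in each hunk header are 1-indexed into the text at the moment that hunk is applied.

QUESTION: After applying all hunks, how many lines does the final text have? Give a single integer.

Answer: 15

Derivation:
Hunk 1: at line 7 remove [yimuj] add [btgx] -> 13 lines: hoq zfo phm ykpyd ozaqe kdcl kbhn gdszn btgx iwgne erfp utpg ygmpm
Hunk 2: at line 1 remove [phm,ykpyd] add [gqvi,hfxpo,pxqz] -> 14 lines: hoq zfo gqvi hfxpo pxqz ozaqe kdcl kbhn gdszn btgx iwgne erfp utpg ygmpm
Hunk 3: at line 8 remove [gdszn,btgx] add [cjkg] -> 13 lines: hoq zfo gqvi hfxpo pxqz ozaqe kdcl kbhn cjkg iwgne erfp utpg ygmpm
Hunk 4: at line 1 remove [gqvi] add [dflm,qqxkd,hpobj] -> 15 lines: hoq zfo dflm qqxkd hpobj hfxpo pxqz ozaqe kdcl kbhn cjkg iwgne erfp utpg ygmpm
Hunk 5: at line 1 remove [dflm] add [ohhr,dqui,yotys] -> 17 lines: hoq zfo ohhr dqui yotys qqxkd hpobj hfxpo pxqz ozaqe kdcl kbhn cjkg iwgne erfp utpg ygmpm
Hunk 6: at line 12 remove [cjkg,iwgne,erfp] add [hppt] -> 15 lines: hoq zfo ohhr dqui yotys qqxkd hpobj hfxpo pxqz ozaqe kdcl kbhn hppt utpg ygmpm
Final line count: 15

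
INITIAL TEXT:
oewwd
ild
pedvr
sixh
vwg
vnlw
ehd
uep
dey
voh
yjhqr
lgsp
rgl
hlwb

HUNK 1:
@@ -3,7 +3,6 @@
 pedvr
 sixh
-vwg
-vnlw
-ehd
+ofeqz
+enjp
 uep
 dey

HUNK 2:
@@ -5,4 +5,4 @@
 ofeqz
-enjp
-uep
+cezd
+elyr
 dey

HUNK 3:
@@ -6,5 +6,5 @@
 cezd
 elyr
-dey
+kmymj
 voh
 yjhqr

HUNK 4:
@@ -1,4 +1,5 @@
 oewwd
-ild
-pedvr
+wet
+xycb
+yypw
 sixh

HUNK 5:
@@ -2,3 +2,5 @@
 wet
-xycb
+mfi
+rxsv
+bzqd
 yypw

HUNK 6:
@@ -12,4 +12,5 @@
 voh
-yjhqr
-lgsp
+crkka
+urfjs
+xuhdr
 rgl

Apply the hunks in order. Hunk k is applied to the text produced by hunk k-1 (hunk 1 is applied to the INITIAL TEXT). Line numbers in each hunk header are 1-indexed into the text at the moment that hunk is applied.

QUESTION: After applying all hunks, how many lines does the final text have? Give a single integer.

Answer: 17

Derivation:
Hunk 1: at line 3 remove [vwg,vnlw,ehd] add [ofeqz,enjp] -> 13 lines: oewwd ild pedvr sixh ofeqz enjp uep dey voh yjhqr lgsp rgl hlwb
Hunk 2: at line 5 remove [enjp,uep] add [cezd,elyr] -> 13 lines: oewwd ild pedvr sixh ofeqz cezd elyr dey voh yjhqr lgsp rgl hlwb
Hunk 3: at line 6 remove [dey] add [kmymj] -> 13 lines: oewwd ild pedvr sixh ofeqz cezd elyr kmymj voh yjhqr lgsp rgl hlwb
Hunk 4: at line 1 remove [ild,pedvr] add [wet,xycb,yypw] -> 14 lines: oewwd wet xycb yypw sixh ofeqz cezd elyr kmymj voh yjhqr lgsp rgl hlwb
Hunk 5: at line 2 remove [xycb] add [mfi,rxsv,bzqd] -> 16 lines: oewwd wet mfi rxsv bzqd yypw sixh ofeqz cezd elyr kmymj voh yjhqr lgsp rgl hlwb
Hunk 6: at line 12 remove [yjhqr,lgsp] add [crkka,urfjs,xuhdr] -> 17 lines: oewwd wet mfi rxsv bzqd yypw sixh ofeqz cezd elyr kmymj voh crkka urfjs xuhdr rgl hlwb
Final line count: 17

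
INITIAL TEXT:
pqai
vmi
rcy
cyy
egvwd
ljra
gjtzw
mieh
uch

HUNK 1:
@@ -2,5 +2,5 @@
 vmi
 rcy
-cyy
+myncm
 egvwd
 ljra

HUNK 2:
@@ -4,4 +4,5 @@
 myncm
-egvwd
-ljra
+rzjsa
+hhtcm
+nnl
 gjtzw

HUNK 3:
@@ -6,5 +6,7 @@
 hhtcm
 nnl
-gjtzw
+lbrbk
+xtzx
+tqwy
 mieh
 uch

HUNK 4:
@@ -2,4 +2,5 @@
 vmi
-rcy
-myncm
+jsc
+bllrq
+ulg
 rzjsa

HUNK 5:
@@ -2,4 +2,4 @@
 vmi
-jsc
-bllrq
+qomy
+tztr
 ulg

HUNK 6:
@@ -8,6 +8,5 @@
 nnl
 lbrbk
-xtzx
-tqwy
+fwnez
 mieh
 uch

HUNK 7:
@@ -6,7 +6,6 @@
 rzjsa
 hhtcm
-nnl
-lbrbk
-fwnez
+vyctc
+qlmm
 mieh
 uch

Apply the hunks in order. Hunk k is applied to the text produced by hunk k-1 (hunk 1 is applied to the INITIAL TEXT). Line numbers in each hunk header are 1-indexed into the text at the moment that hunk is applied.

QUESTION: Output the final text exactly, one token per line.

Hunk 1: at line 2 remove [cyy] add [myncm] -> 9 lines: pqai vmi rcy myncm egvwd ljra gjtzw mieh uch
Hunk 2: at line 4 remove [egvwd,ljra] add [rzjsa,hhtcm,nnl] -> 10 lines: pqai vmi rcy myncm rzjsa hhtcm nnl gjtzw mieh uch
Hunk 3: at line 6 remove [gjtzw] add [lbrbk,xtzx,tqwy] -> 12 lines: pqai vmi rcy myncm rzjsa hhtcm nnl lbrbk xtzx tqwy mieh uch
Hunk 4: at line 2 remove [rcy,myncm] add [jsc,bllrq,ulg] -> 13 lines: pqai vmi jsc bllrq ulg rzjsa hhtcm nnl lbrbk xtzx tqwy mieh uch
Hunk 5: at line 2 remove [jsc,bllrq] add [qomy,tztr] -> 13 lines: pqai vmi qomy tztr ulg rzjsa hhtcm nnl lbrbk xtzx tqwy mieh uch
Hunk 6: at line 8 remove [xtzx,tqwy] add [fwnez] -> 12 lines: pqai vmi qomy tztr ulg rzjsa hhtcm nnl lbrbk fwnez mieh uch
Hunk 7: at line 6 remove [nnl,lbrbk,fwnez] add [vyctc,qlmm] -> 11 lines: pqai vmi qomy tztr ulg rzjsa hhtcm vyctc qlmm mieh uch

Answer: pqai
vmi
qomy
tztr
ulg
rzjsa
hhtcm
vyctc
qlmm
mieh
uch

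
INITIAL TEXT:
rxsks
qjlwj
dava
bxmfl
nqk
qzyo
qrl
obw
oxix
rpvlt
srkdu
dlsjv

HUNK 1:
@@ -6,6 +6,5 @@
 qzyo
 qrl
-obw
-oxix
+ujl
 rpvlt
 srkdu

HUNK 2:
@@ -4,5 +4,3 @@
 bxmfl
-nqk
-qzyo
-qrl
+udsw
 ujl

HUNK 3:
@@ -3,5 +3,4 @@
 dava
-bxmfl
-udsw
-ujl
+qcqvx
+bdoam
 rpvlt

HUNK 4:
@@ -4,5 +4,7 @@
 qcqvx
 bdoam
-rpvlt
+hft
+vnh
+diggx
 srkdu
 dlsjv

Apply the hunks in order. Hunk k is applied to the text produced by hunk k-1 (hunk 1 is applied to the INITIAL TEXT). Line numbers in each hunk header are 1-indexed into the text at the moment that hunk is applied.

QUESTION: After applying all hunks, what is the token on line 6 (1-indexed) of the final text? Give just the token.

Answer: hft

Derivation:
Hunk 1: at line 6 remove [obw,oxix] add [ujl] -> 11 lines: rxsks qjlwj dava bxmfl nqk qzyo qrl ujl rpvlt srkdu dlsjv
Hunk 2: at line 4 remove [nqk,qzyo,qrl] add [udsw] -> 9 lines: rxsks qjlwj dava bxmfl udsw ujl rpvlt srkdu dlsjv
Hunk 3: at line 3 remove [bxmfl,udsw,ujl] add [qcqvx,bdoam] -> 8 lines: rxsks qjlwj dava qcqvx bdoam rpvlt srkdu dlsjv
Hunk 4: at line 4 remove [rpvlt] add [hft,vnh,diggx] -> 10 lines: rxsks qjlwj dava qcqvx bdoam hft vnh diggx srkdu dlsjv
Final line 6: hft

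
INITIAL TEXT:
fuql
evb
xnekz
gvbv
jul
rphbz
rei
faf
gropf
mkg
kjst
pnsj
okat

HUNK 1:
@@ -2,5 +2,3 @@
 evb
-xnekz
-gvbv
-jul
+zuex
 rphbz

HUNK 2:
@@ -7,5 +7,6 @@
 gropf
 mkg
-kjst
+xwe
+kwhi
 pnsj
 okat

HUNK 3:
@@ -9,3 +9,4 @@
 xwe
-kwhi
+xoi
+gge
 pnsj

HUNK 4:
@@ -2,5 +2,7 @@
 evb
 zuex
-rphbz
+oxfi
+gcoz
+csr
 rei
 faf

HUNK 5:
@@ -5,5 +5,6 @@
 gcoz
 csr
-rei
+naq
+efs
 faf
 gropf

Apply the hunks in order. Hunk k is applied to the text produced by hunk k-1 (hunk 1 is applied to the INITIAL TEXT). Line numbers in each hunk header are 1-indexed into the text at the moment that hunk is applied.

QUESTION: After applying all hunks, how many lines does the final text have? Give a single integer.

Hunk 1: at line 2 remove [xnekz,gvbv,jul] add [zuex] -> 11 lines: fuql evb zuex rphbz rei faf gropf mkg kjst pnsj okat
Hunk 2: at line 7 remove [kjst] add [xwe,kwhi] -> 12 lines: fuql evb zuex rphbz rei faf gropf mkg xwe kwhi pnsj okat
Hunk 3: at line 9 remove [kwhi] add [xoi,gge] -> 13 lines: fuql evb zuex rphbz rei faf gropf mkg xwe xoi gge pnsj okat
Hunk 4: at line 2 remove [rphbz] add [oxfi,gcoz,csr] -> 15 lines: fuql evb zuex oxfi gcoz csr rei faf gropf mkg xwe xoi gge pnsj okat
Hunk 5: at line 5 remove [rei] add [naq,efs] -> 16 lines: fuql evb zuex oxfi gcoz csr naq efs faf gropf mkg xwe xoi gge pnsj okat
Final line count: 16

Answer: 16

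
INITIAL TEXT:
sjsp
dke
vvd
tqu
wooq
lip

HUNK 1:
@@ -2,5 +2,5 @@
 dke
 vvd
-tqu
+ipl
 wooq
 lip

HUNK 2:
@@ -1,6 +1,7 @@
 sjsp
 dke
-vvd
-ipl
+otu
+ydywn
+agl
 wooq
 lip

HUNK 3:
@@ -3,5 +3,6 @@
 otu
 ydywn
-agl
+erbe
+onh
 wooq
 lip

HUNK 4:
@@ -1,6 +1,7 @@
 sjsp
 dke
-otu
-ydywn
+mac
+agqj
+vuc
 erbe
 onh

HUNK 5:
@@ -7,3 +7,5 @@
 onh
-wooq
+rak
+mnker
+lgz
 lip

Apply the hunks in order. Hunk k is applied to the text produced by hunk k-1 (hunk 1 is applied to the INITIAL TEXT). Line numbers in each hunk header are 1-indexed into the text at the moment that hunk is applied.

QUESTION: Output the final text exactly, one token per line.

Answer: sjsp
dke
mac
agqj
vuc
erbe
onh
rak
mnker
lgz
lip

Derivation:
Hunk 1: at line 2 remove [tqu] add [ipl] -> 6 lines: sjsp dke vvd ipl wooq lip
Hunk 2: at line 1 remove [vvd,ipl] add [otu,ydywn,agl] -> 7 lines: sjsp dke otu ydywn agl wooq lip
Hunk 3: at line 3 remove [agl] add [erbe,onh] -> 8 lines: sjsp dke otu ydywn erbe onh wooq lip
Hunk 4: at line 1 remove [otu,ydywn] add [mac,agqj,vuc] -> 9 lines: sjsp dke mac agqj vuc erbe onh wooq lip
Hunk 5: at line 7 remove [wooq] add [rak,mnker,lgz] -> 11 lines: sjsp dke mac agqj vuc erbe onh rak mnker lgz lip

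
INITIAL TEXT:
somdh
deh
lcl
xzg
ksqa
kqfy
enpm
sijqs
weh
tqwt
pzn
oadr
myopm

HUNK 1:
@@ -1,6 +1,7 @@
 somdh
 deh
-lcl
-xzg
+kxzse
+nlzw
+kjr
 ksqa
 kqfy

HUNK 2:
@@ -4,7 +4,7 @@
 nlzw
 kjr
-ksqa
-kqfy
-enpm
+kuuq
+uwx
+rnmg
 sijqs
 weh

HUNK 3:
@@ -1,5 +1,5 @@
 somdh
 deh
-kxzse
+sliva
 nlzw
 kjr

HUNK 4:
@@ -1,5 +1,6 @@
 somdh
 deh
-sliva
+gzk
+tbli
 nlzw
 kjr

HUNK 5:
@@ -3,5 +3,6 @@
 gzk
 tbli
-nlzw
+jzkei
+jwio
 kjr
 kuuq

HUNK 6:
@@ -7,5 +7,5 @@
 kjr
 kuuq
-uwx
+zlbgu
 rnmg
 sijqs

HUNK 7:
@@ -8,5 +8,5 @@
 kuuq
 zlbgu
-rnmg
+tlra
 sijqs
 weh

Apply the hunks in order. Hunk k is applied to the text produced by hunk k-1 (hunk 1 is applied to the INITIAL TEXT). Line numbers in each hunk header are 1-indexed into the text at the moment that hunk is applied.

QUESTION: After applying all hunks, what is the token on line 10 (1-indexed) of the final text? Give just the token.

Hunk 1: at line 1 remove [lcl,xzg] add [kxzse,nlzw,kjr] -> 14 lines: somdh deh kxzse nlzw kjr ksqa kqfy enpm sijqs weh tqwt pzn oadr myopm
Hunk 2: at line 4 remove [ksqa,kqfy,enpm] add [kuuq,uwx,rnmg] -> 14 lines: somdh deh kxzse nlzw kjr kuuq uwx rnmg sijqs weh tqwt pzn oadr myopm
Hunk 3: at line 1 remove [kxzse] add [sliva] -> 14 lines: somdh deh sliva nlzw kjr kuuq uwx rnmg sijqs weh tqwt pzn oadr myopm
Hunk 4: at line 1 remove [sliva] add [gzk,tbli] -> 15 lines: somdh deh gzk tbli nlzw kjr kuuq uwx rnmg sijqs weh tqwt pzn oadr myopm
Hunk 5: at line 3 remove [nlzw] add [jzkei,jwio] -> 16 lines: somdh deh gzk tbli jzkei jwio kjr kuuq uwx rnmg sijqs weh tqwt pzn oadr myopm
Hunk 6: at line 7 remove [uwx] add [zlbgu] -> 16 lines: somdh deh gzk tbli jzkei jwio kjr kuuq zlbgu rnmg sijqs weh tqwt pzn oadr myopm
Hunk 7: at line 8 remove [rnmg] add [tlra] -> 16 lines: somdh deh gzk tbli jzkei jwio kjr kuuq zlbgu tlra sijqs weh tqwt pzn oadr myopm
Final line 10: tlra

Answer: tlra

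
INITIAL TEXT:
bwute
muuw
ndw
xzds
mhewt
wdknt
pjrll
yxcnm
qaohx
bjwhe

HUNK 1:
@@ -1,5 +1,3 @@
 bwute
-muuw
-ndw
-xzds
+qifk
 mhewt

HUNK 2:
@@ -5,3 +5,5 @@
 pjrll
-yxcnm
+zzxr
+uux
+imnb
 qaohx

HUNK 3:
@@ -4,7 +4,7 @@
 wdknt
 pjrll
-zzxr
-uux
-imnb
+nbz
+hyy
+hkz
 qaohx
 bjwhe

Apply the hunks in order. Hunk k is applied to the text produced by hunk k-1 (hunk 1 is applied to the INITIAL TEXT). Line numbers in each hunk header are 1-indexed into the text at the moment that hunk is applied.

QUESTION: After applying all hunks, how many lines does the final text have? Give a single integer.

Answer: 10

Derivation:
Hunk 1: at line 1 remove [muuw,ndw,xzds] add [qifk] -> 8 lines: bwute qifk mhewt wdknt pjrll yxcnm qaohx bjwhe
Hunk 2: at line 5 remove [yxcnm] add [zzxr,uux,imnb] -> 10 lines: bwute qifk mhewt wdknt pjrll zzxr uux imnb qaohx bjwhe
Hunk 3: at line 4 remove [zzxr,uux,imnb] add [nbz,hyy,hkz] -> 10 lines: bwute qifk mhewt wdknt pjrll nbz hyy hkz qaohx bjwhe
Final line count: 10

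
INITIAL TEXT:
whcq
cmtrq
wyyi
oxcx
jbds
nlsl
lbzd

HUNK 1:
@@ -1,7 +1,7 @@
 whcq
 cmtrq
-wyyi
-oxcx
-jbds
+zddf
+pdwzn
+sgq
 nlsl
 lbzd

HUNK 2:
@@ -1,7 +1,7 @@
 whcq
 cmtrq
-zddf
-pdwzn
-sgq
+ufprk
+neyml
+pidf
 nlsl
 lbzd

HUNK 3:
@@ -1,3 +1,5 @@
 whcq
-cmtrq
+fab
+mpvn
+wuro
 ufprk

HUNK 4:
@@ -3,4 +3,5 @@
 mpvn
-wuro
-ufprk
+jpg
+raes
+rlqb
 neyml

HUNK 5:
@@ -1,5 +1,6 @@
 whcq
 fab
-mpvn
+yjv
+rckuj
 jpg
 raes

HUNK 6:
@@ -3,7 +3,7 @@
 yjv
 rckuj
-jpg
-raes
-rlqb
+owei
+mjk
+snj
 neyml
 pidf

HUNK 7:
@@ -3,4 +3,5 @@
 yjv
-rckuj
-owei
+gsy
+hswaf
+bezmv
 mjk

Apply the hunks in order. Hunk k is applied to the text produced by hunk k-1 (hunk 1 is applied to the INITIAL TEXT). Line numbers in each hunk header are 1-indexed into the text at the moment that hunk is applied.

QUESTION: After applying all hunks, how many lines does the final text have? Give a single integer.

Hunk 1: at line 1 remove [wyyi,oxcx,jbds] add [zddf,pdwzn,sgq] -> 7 lines: whcq cmtrq zddf pdwzn sgq nlsl lbzd
Hunk 2: at line 1 remove [zddf,pdwzn,sgq] add [ufprk,neyml,pidf] -> 7 lines: whcq cmtrq ufprk neyml pidf nlsl lbzd
Hunk 3: at line 1 remove [cmtrq] add [fab,mpvn,wuro] -> 9 lines: whcq fab mpvn wuro ufprk neyml pidf nlsl lbzd
Hunk 4: at line 3 remove [wuro,ufprk] add [jpg,raes,rlqb] -> 10 lines: whcq fab mpvn jpg raes rlqb neyml pidf nlsl lbzd
Hunk 5: at line 1 remove [mpvn] add [yjv,rckuj] -> 11 lines: whcq fab yjv rckuj jpg raes rlqb neyml pidf nlsl lbzd
Hunk 6: at line 3 remove [jpg,raes,rlqb] add [owei,mjk,snj] -> 11 lines: whcq fab yjv rckuj owei mjk snj neyml pidf nlsl lbzd
Hunk 7: at line 3 remove [rckuj,owei] add [gsy,hswaf,bezmv] -> 12 lines: whcq fab yjv gsy hswaf bezmv mjk snj neyml pidf nlsl lbzd
Final line count: 12

Answer: 12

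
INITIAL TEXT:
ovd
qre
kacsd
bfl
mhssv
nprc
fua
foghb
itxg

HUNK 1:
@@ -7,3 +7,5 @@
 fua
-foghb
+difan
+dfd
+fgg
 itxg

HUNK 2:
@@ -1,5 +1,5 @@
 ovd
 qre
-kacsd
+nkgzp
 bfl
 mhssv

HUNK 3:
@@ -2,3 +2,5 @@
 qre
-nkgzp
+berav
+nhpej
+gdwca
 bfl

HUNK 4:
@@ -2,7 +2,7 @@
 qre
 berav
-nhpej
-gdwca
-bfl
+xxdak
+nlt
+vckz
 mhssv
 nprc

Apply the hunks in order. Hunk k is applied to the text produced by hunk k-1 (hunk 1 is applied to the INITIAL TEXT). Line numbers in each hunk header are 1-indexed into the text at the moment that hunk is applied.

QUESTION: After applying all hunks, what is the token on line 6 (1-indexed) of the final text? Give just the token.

Answer: vckz

Derivation:
Hunk 1: at line 7 remove [foghb] add [difan,dfd,fgg] -> 11 lines: ovd qre kacsd bfl mhssv nprc fua difan dfd fgg itxg
Hunk 2: at line 1 remove [kacsd] add [nkgzp] -> 11 lines: ovd qre nkgzp bfl mhssv nprc fua difan dfd fgg itxg
Hunk 3: at line 2 remove [nkgzp] add [berav,nhpej,gdwca] -> 13 lines: ovd qre berav nhpej gdwca bfl mhssv nprc fua difan dfd fgg itxg
Hunk 4: at line 2 remove [nhpej,gdwca,bfl] add [xxdak,nlt,vckz] -> 13 lines: ovd qre berav xxdak nlt vckz mhssv nprc fua difan dfd fgg itxg
Final line 6: vckz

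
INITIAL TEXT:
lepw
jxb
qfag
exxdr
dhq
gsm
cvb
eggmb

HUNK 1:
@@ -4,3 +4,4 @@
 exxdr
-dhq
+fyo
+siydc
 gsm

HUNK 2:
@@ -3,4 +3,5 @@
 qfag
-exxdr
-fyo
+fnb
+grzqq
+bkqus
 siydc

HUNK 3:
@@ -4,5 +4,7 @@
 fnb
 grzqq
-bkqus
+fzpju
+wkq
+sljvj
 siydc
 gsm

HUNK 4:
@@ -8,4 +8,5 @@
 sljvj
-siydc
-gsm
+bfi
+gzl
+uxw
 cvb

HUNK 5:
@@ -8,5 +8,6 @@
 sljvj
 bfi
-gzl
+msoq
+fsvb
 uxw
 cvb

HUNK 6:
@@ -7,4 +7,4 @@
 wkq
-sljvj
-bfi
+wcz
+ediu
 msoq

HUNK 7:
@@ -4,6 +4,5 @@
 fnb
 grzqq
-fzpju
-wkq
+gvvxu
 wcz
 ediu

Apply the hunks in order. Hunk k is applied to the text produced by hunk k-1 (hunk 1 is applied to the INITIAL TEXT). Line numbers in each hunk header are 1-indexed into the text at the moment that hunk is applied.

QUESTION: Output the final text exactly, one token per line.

Hunk 1: at line 4 remove [dhq] add [fyo,siydc] -> 9 lines: lepw jxb qfag exxdr fyo siydc gsm cvb eggmb
Hunk 2: at line 3 remove [exxdr,fyo] add [fnb,grzqq,bkqus] -> 10 lines: lepw jxb qfag fnb grzqq bkqus siydc gsm cvb eggmb
Hunk 3: at line 4 remove [bkqus] add [fzpju,wkq,sljvj] -> 12 lines: lepw jxb qfag fnb grzqq fzpju wkq sljvj siydc gsm cvb eggmb
Hunk 4: at line 8 remove [siydc,gsm] add [bfi,gzl,uxw] -> 13 lines: lepw jxb qfag fnb grzqq fzpju wkq sljvj bfi gzl uxw cvb eggmb
Hunk 5: at line 8 remove [gzl] add [msoq,fsvb] -> 14 lines: lepw jxb qfag fnb grzqq fzpju wkq sljvj bfi msoq fsvb uxw cvb eggmb
Hunk 6: at line 7 remove [sljvj,bfi] add [wcz,ediu] -> 14 lines: lepw jxb qfag fnb grzqq fzpju wkq wcz ediu msoq fsvb uxw cvb eggmb
Hunk 7: at line 4 remove [fzpju,wkq] add [gvvxu] -> 13 lines: lepw jxb qfag fnb grzqq gvvxu wcz ediu msoq fsvb uxw cvb eggmb

Answer: lepw
jxb
qfag
fnb
grzqq
gvvxu
wcz
ediu
msoq
fsvb
uxw
cvb
eggmb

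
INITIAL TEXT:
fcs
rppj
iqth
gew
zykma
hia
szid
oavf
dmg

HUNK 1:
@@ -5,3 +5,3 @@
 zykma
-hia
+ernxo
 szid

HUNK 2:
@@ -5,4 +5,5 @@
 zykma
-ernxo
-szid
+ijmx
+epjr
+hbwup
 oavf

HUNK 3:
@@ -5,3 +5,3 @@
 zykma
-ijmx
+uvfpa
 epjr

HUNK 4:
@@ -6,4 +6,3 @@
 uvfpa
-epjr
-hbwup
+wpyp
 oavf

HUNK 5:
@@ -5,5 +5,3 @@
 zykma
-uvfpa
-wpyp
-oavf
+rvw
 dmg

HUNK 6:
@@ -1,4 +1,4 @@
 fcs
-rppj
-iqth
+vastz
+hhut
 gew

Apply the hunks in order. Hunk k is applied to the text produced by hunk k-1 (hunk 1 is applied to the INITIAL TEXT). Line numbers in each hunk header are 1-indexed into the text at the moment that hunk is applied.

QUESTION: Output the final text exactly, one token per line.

Answer: fcs
vastz
hhut
gew
zykma
rvw
dmg

Derivation:
Hunk 1: at line 5 remove [hia] add [ernxo] -> 9 lines: fcs rppj iqth gew zykma ernxo szid oavf dmg
Hunk 2: at line 5 remove [ernxo,szid] add [ijmx,epjr,hbwup] -> 10 lines: fcs rppj iqth gew zykma ijmx epjr hbwup oavf dmg
Hunk 3: at line 5 remove [ijmx] add [uvfpa] -> 10 lines: fcs rppj iqth gew zykma uvfpa epjr hbwup oavf dmg
Hunk 4: at line 6 remove [epjr,hbwup] add [wpyp] -> 9 lines: fcs rppj iqth gew zykma uvfpa wpyp oavf dmg
Hunk 5: at line 5 remove [uvfpa,wpyp,oavf] add [rvw] -> 7 lines: fcs rppj iqth gew zykma rvw dmg
Hunk 6: at line 1 remove [rppj,iqth] add [vastz,hhut] -> 7 lines: fcs vastz hhut gew zykma rvw dmg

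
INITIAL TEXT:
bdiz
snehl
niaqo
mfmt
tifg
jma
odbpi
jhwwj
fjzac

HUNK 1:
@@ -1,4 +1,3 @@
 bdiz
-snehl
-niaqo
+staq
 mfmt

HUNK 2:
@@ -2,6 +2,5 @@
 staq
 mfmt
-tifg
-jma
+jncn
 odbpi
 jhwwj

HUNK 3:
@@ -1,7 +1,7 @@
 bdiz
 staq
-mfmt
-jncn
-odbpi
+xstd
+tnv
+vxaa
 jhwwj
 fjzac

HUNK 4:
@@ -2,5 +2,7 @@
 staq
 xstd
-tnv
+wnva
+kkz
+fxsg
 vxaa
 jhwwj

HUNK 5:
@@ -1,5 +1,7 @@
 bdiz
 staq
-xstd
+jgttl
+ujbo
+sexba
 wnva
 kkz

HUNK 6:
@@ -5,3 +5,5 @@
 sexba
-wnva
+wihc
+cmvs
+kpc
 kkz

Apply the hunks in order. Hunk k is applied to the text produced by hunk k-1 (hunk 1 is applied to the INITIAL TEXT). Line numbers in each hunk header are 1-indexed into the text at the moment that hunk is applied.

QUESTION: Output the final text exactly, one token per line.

Answer: bdiz
staq
jgttl
ujbo
sexba
wihc
cmvs
kpc
kkz
fxsg
vxaa
jhwwj
fjzac

Derivation:
Hunk 1: at line 1 remove [snehl,niaqo] add [staq] -> 8 lines: bdiz staq mfmt tifg jma odbpi jhwwj fjzac
Hunk 2: at line 2 remove [tifg,jma] add [jncn] -> 7 lines: bdiz staq mfmt jncn odbpi jhwwj fjzac
Hunk 3: at line 1 remove [mfmt,jncn,odbpi] add [xstd,tnv,vxaa] -> 7 lines: bdiz staq xstd tnv vxaa jhwwj fjzac
Hunk 4: at line 2 remove [tnv] add [wnva,kkz,fxsg] -> 9 lines: bdiz staq xstd wnva kkz fxsg vxaa jhwwj fjzac
Hunk 5: at line 1 remove [xstd] add [jgttl,ujbo,sexba] -> 11 lines: bdiz staq jgttl ujbo sexba wnva kkz fxsg vxaa jhwwj fjzac
Hunk 6: at line 5 remove [wnva] add [wihc,cmvs,kpc] -> 13 lines: bdiz staq jgttl ujbo sexba wihc cmvs kpc kkz fxsg vxaa jhwwj fjzac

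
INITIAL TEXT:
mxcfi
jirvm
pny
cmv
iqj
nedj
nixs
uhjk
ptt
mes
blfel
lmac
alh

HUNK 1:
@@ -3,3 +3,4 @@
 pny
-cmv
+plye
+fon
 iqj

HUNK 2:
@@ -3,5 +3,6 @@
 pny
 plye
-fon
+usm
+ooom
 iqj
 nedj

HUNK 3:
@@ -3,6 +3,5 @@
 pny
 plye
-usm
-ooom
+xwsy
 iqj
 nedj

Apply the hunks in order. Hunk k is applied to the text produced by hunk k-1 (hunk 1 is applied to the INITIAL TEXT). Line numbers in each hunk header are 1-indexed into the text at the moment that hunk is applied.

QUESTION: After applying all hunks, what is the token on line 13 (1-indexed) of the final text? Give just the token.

Hunk 1: at line 3 remove [cmv] add [plye,fon] -> 14 lines: mxcfi jirvm pny plye fon iqj nedj nixs uhjk ptt mes blfel lmac alh
Hunk 2: at line 3 remove [fon] add [usm,ooom] -> 15 lines: mxcfi jirvm pny plye usm ooom iqj nedj nixs uhjk ptt mes blfel lmac alh
Hunk 3: at line 3 remove [usm,ooom] add [xwsy] -> 14 lines: mxcfi jirvm pny plye xwsy iqj nedj nixs uhjk ptt mes blfel lmac alh
Final line 13: lmac

Answer: lmac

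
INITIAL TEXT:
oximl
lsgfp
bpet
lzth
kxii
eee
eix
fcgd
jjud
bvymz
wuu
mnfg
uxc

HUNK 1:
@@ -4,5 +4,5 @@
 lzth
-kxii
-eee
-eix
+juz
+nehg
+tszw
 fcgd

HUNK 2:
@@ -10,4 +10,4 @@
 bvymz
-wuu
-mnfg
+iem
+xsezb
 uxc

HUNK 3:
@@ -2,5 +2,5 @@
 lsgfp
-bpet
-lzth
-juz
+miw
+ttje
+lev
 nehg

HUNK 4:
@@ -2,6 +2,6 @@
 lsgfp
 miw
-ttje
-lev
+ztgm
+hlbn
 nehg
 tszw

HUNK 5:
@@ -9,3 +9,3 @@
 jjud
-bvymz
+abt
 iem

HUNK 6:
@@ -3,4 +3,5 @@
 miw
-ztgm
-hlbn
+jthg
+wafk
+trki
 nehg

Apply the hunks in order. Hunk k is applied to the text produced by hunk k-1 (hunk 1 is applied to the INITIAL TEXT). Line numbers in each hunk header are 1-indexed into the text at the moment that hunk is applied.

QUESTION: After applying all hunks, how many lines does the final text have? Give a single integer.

Answer: 14

Derivation:
Hunk 1: at line 4 remove [kxii,eee,eix] add [juz,nehg,tszw] -> 13 lines: oximl lsgfp bpet lzth juz nehg tszw fcgd jjud bvymz wuu mnfg uxc
Hunk 2: at line 10 remove [wuu,mnfg] add [iem,xsezb] -> 13 lines: oximl lsgfp bpet lzth juz nehg tszw fcgd jjud bvymz iem xsezb uxc
Hunk 3: at line 2 remove [bpet,lzth,juz] add [miw,ttje,lev] -> 13 lines: oximl lsgfp miw ttje lev nehg tszw fcgd jjud bvymz iem xsezb uxc
Hunk 4: at line 2 remove [ttje,lev] add [ztgm,hlbn] -> 13 lines: oximl lsgfp miw ztgm hlbn nehg tszw fcgd jjud bvymz iem xsezb uxc
Hunk 5: at line 9 remove [bvymz] add [abt] -> 13 lines: oximl lsgfp miw ztgm hlbn nehg tszw fcgd jjud abt iem xsezb uxc
Hunk 6: at line 3 remove [ztgm,hlbn] add [jthg,wafk,trki] -> 14 lines: oximl lsgfp miw jthg wafk trki nehg tszw fcgd jjud abt iem xsezb uxc
Final line count: 14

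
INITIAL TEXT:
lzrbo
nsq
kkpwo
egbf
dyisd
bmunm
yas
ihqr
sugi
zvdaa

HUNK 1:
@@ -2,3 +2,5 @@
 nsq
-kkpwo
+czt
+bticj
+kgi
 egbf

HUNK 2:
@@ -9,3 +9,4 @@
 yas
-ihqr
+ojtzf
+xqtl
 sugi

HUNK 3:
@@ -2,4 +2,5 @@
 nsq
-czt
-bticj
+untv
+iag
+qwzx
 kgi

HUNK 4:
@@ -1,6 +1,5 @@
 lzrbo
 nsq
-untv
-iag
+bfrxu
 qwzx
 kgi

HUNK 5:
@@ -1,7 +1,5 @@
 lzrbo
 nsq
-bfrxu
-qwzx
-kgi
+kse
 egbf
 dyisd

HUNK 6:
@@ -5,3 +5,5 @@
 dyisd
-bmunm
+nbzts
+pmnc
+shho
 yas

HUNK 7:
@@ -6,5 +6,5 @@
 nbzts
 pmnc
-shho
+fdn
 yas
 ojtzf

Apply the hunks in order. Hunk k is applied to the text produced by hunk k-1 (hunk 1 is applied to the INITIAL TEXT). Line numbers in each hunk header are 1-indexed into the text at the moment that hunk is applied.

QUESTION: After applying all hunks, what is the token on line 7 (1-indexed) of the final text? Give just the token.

Hunk 1: at line 2 remove [kkpwo] add [czt,bticj,kgi] -> 12 lines: lzrbo nsq czt bticj kgi egbf dyisd bmunm yas ihqr sugi zvdaa
Hunk 2: at line 9 remove [ihqr] add [ojtzf,xqtl] -> 13 lines: lzrbo nsq czt bticj kgi egbf dyisd bmunm yas ojtzf xqtl sugi zvdaa
Hunk 3: at line 2 remove [czt,bticj] add [untv,iag,qwzx] -> 14 lines: lzrbo nsq untv iag qwzx kgi egbf dyisd bmunm yas ojtzf xqtl sugi zvdaa
Hunk 4: at line 1 remove [untv,iag] add [bfrxu] -> 13 lines: lzrbo nsq bfrxu qwzx kgi egbf dyisd bmunm yas ojtzf xqtl sugi zvdaa
Hunk 5: at line 1 remove [bfrxu,qwzx,kgi] add [kse] -> 11 lines: lzrbo nsq kse egbf dyisd bmunm yas ojtzf xqtl sugi zvdaa
Hunk 6: at line 5 remove [bmunm] add [nbzts,pmnc,shho] -> 13 lines: lzrbo nsq kse egbf dyisd nbzts pmnc shho yas ojtzf xqtl sugi zvdaa
Hunk 7: at line 6 remove [shho] add [fdn] -> 13 lines: lzrbo nsq kse egbf dyisd nbzts pmnc fdn yas ojtzf xqtl sugi zvdaa
Final line 7: pmnc

Answer: pmnc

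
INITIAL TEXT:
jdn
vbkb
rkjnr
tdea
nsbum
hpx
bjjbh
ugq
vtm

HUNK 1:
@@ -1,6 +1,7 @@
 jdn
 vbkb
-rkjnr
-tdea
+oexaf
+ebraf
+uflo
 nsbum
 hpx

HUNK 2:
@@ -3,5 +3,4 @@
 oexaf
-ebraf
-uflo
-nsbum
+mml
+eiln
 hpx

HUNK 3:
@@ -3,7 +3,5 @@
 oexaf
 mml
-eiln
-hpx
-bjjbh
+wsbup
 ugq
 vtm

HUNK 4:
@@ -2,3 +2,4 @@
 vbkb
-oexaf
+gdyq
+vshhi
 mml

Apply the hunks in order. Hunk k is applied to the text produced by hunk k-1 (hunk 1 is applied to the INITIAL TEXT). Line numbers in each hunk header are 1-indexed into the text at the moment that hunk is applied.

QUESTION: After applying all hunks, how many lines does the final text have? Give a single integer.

Answer: 8

Derivation:
Hunk 1: at line 1 remove [rkjnr,tdea] add [oexaf,ebraf,uflo] -> 10 lines: jdn vbkb oexaf ebraf uflo nsbum hpx bjjbh ugq vtm
Hunk 2: at line 3 remove [ebraf,uflo,nsbum] add [mml,eiln] -> 9 lines: jdn vbkb oexaf mml eiln hpx bjjbh ugq vtm
Hunk 3: at line 3 remove [eiln,hpx,bjjbh] add [wsbup] -> 7 lines: jdn vbkb oexaf mml wsbup ugq vtm
Hunk 4: at line 2 remove [oexaf] add [gdyq,vshhi] -> 8 lines: jdn vbkb gdyq vshhi mml wsbup ugq vtm
Final line count: 8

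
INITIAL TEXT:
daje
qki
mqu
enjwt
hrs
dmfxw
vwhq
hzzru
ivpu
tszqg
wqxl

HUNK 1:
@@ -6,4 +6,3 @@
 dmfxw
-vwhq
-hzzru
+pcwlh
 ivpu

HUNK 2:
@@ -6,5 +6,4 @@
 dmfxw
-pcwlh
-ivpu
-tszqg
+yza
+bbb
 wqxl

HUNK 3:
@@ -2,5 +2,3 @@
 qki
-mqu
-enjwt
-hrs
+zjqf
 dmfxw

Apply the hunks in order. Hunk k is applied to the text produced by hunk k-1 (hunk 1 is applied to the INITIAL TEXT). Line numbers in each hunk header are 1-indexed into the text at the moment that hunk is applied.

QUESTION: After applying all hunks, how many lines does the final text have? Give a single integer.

Hunk 1: at line 6 remove [vwhq,hzzru] add [pcwlh] -> 10 lines: daje qki mqu enjwt hrs dmfxw pcwlh ivpu tszqg wqxl
Hunk 2: at line 6 remove [pcwlh,ivpu,tszqg] add [yza,bbb] -> 9 lines: daje qki mqu enjwt hrs dmfxw yza bbb wqxl
Hunk 3: at line 2 remove [mqu,enjwt,hrs] add [zjqf] -> 7 lines: daje qki zjqf dmfxw yza bbb wqxl
Final line count: 7

Answer: 7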